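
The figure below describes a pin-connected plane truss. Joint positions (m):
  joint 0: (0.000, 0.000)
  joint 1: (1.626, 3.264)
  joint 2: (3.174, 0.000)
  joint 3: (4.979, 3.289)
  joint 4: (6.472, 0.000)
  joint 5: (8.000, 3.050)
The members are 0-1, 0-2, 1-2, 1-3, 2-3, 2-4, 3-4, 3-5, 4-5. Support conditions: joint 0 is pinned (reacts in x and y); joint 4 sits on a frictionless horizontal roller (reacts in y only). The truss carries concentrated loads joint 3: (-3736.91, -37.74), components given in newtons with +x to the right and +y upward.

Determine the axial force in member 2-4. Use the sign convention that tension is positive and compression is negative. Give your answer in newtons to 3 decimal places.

N=6 nodes, M=9 members, R=3 reactions → 2N=12, M+R=12
member 0 (0-1): L=3.6466, (cx,cy)=(0.4459,0.8951)
member 1 (0-2): L=3.1740, (cx,cy)=(1.0000,0.0000)
member 2 (1-2): L=3.6125, (cx,cy)=(0.4285,-0.9035)
member 3 (1-3): L=3.3531, (cx,cy)=(1.0000,0.0075)
member 4 (2-3): L=3.7517, (cx,cy)=(0.4811,0.8767)
member 5 (2-4): L=3.2980, (cx,cy)=(1.0000,0.0000)
member 6 (3-4): L=3.6120, (cx,cy)=(0.4133,-0.9106)
member 7 (3-5): L=3.0304, (cx,cy)=(0.9969,-0.0789)
member 8 (4-5): L=3.4113, (cx,cy)=(0.4479,0.8941)
solve A·x = −loads:
  F[0-1] = -2131.3780 N (compression)
  F[0-2] = -2786.5354 N (compression)
  F[1-2] = +2096.1890 N (tension)
  F[1-3] = -1848.6738 N (compression)
  F[2-3] = -2160.4493 N (compression)
  F[2-4] = -848.8734 N (compression)
  F[3-4] = +2053.6729 N (tension)
  F[3-5] = +0.0000 N (tension)
  F[4-5] = -0.0000 N (compression)
  Rx@0 = +3736.9100 N
  Ry@0 = +1907.7631 N
  Ry@4 = -1870.0231 N

-848.873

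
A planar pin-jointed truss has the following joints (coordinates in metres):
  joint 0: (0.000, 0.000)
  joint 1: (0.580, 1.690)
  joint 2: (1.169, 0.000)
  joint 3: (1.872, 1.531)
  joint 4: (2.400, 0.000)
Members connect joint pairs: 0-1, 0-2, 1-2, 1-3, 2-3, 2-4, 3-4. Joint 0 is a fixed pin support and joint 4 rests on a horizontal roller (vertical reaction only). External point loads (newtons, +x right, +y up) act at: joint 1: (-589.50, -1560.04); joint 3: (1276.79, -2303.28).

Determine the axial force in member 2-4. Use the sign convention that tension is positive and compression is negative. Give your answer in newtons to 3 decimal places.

N=5 nodes, M=7 members, R=3 reactions → 2N=10, M+R=10
member 0 (0-1): L=1.7868, (cx,cy)=(0.3246,0.9458)
member 1 (0-2): L=1.1690, (cx,cy)=(1.0000,0.0000)
member 2 (1-2): L=1.7897, (cx,cy)=(0.3291,-0.9443)
member 3 (1-3): L=1.3017, (cx,cy)=(0.9925,-0.1221)
member 4 (2-3): L=1.6847, (cx,cy)=(0.4173,0.9088)
member 5 (2-4): L=1.2310, (cx,cy)=(1.0000,0.0000)
member 6 (3-4): L=1.6195, (cx,cy)=(0.3260,-0.9454)
solve A·x = −loads:
  F[0-1] = -1364.2497 N (compression)
  F[0-2] = +1130.1398 N (tension)
  F[1-2] = -318.3421 N (compression)
  F[1-3] = +253.3152 N (tension)
  F[2-3] = +330.7843 N (tension)
  F[2-4] = +887.3392 N (tension)
  F[3-4] = -2721.6593 N (compression)
  Rx@0 = -687.2900 N
  Ry@0 = +1290.3726 N
  Ry@4 = +2572.9474 N

887.339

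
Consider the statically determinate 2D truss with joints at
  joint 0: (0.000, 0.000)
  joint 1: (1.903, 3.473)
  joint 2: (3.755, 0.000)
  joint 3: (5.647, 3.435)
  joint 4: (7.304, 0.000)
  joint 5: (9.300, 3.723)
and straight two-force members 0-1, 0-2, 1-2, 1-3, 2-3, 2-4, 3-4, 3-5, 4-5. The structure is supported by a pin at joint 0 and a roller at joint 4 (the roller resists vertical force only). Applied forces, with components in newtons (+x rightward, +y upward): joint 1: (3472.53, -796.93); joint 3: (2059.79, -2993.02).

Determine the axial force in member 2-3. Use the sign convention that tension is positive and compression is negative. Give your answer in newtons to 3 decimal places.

2434.363

N=6 nodes, M=9 members, R=3 reactions → 2N=12, M+R=12
member 0 (0-1): L=3.9602, (cx,cy)=(0.4805,0.8770)
member 1 (0-2): L=3.7550, (cx,cy)=(1.0000,0.0000)
member 2 (1-2): L=3.9359, (cx,cy)=(0.4705,-0.8824)
member 3 (1-3): L=3.7442, (cx,cy)=(0.9999,-0.0101)
member 4 (2-3): L=3.9216, (cx,cy)=(0.4825,0.8759)
member 5 (2-4): L=3.5490, (cx,cy)=(1.0000,0.0000)
member 6 (3-4): L=3.8138, (cx,cy)=(0.4345,-0.9007)
member 7 (3-5): L=3.6643, (cx,cy)=(0.9969,0.0786)
member 8 (4-5): L=4.2243, (cx,cy)=(0.4725,0.8813)
solve A·x = −loads:
  F[0-1] = +1541.1619 N (tension)
  F[0-2] = +4791.7424 N (tension)
  F[1-2] = -2416.5369 N (compression)
  F[1-3] = -1594.9682 N (compression)
  F[2-3] = +2434.3631 N (tension)
  F[2-4] = +2480.2004 N (tension)
  F[3-4] = -5708.4638 N (compression)
  F[3-5] = -0.0000 N (compression)
  F[4-5] = -0.0000 N (compression)
  Rx@0 = -5532.3200 N
  Ry@0 = -1351.5638 N
  Ry@4 = +5141.5138 N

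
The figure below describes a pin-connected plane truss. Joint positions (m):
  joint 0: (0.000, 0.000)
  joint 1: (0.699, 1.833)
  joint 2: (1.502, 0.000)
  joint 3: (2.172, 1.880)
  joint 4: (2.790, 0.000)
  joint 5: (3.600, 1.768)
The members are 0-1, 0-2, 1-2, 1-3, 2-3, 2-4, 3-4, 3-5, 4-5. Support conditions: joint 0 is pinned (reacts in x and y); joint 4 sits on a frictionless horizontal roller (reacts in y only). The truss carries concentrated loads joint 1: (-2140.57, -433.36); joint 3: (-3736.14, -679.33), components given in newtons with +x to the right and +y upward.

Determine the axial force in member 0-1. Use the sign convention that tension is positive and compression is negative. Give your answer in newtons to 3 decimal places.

-4708.148

N=6 nodes, M=9 members, R=3 reactions → 2N=12, M+R=12
member 0 (0-1): L=1.9618, (cx,cy)=(0.3563,0.9344)
member 1 (0-2): L=1.5020, (cx,cy)=(1.0000,0.0000)
member 2 (1-2): L=2.0012, (cx,cy)=(0.4013,-0.9160)
member 3 (1-3): L=1.4737, (cx,cy)=(0.9995,0.0319)
member 4 (2-3): L=1.9958, (cx,cy)=(0.3357,0.9420)
member 5 (2-4): L=1.2880, (cx,cy)=(1.0000,0.0000)
member 6 (3-4): L=1.9790, (cx,cy)=(0.3123,-0.9500)
member 7 (3-5): L=1.4324, (cx,cy)=(0.9969,-0.0782)
member 8 (4-5): L=1.9447, (cx,cy)=(0.4165,0.9091)
solve A·x = −loads:
  F[0-1] = -4708.1481 N (compression)
  F[0-2] = -4199.1344 N (compression)
  F[1-2] = +4285.8487 N (tension)
  F[1-3] = -1257.4039 N (compression)
  F[2-3] = -4167.5237 N (compression)
  F[2-4] = -1080.3317 N (compression)
  F[3-4] = +3459.4573 N (tension)
  F[3-5] = -0.0000 N (compression)
  F[4-5] = +0.0000 N (tension)
  Rx@0 = +5876.7100 N
  Ry@0 = +4399.1361 N
  Ry@4 = -3286.4461 N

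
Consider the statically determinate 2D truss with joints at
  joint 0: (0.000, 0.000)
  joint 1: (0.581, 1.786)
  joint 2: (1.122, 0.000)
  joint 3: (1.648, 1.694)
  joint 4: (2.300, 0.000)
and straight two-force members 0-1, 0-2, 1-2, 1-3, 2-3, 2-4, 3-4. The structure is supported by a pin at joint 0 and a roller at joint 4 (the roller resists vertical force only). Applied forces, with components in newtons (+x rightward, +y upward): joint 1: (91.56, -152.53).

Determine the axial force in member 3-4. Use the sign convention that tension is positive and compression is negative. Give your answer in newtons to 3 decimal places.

-117.469

N=5 nodes, M=7 members, R=3 reactions → 2N=10, M+R=10
member 0 (0-1): L=1.8781, (cx,cy)=(0.3094,0.9509)
member 1 (0-2): L=1.1220, (cx,cy)=(1.0000,0.0000)
member 2 (1-2): L=1.8661, (cx,cy)=(0.2899,-0.9571)
member 3 (1-3): L=1.0710, (cx,cy)=(0.9963,-0.0859)
member 4 (2-3): L=1.7738, (cx,cy)=(0.2965,0.9550)
member 5 (2-4): L=1.1780, (cx,cy)=(1.0000,0.0000)
member 6 (3-4): L=1.8151, (cx,cy)=(0.3592,-0.9333)
solve A·x = −loads:
  F[0-1] = -45.1142 N (compression)
  F[0-2] = +105.5161 N (tension)
  F[1-2] = -107.8588 N (compression)
  F[1-3] = -74.5230 N (compression)
  F[2-3] = +108.0887 N (tension)
  F[2-4] = +42.1948 N (tension)
  F[3-4] = -117.4685 N (compression)
  Rx@0 = -91.5600 N
  Ry@0 = +42.9013 N
  Ry@4 = +109.6287 N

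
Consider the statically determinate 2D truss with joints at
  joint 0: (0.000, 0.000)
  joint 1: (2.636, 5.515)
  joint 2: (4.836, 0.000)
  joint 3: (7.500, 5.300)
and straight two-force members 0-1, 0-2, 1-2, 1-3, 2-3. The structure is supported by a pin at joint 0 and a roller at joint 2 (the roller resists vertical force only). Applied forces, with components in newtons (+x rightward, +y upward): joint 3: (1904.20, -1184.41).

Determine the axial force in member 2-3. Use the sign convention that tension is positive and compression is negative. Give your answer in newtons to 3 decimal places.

N=4 nodes, M=5 members, R=3 reactions → 2N=8, M+R=8
member 0 (0-1): L=6.1126, (cx,cy)=(0.4312,0.9022)
member 1 (0-2): L=4.8360, (cx,cy)=(1.0000,0.0000)
member 2 (1-2): L=5.9376, (cx,cy)=(0.3705,-0.9288)
member 3 (1-3): L=4.8687, (cx,cy)=(0.9990,-0.0442)
member 4 (2-3): L=5.9319, (cx,cy)=(0.4491,0.8935)
solve A·x = −loads:
  F[0-1] = +3036.1841 N (tension)
  F[0-2] = +594.8720 N (tension)
  F[1-2] = -3065.6379 N (compression)
  F[1-3] = +2447.5939 N (tension)
  F[2-3] = -1204.6435 N (compression)
  Rx@0 = -1904.2000 N
  Ry@0 = -2739.3565 N
  Ry@2 = +3923.7665 N

-1204.644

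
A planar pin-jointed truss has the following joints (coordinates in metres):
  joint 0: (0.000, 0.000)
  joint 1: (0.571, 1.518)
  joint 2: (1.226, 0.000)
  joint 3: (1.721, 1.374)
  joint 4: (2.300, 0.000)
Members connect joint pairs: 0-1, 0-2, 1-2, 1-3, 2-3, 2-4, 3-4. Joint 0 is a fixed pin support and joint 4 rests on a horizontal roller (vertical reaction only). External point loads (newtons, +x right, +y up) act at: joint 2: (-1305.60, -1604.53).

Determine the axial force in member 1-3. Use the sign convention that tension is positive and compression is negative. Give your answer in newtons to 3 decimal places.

-644.680

N=5 nodes, M=7 members, R=3 reactions → 2N=10, M+R=10
member 0 (0-1): L=1.6218, (cx,cy)=(0.3521,0.9360)
member 1 (0-2): L=1.2260, (cx,cy)=(1.0000,0.0000)
member 2 (1-2): L=1.6533, (cx,cy)=(0.3962,-0.9182)
member 3 (1-3): L=1.1590, (cx,cy)=(0.9923,-0.1242)
member 4 (2-3): L=1.4604, (cx,cy)=(0.3389,0.9408)
member 5 (2-4): L=1.0740, (cx,cy)=(1.0000,0.0000)
member 6 (3-4): L=1.4910, (cx,cy)=(0.3883,-0.9215)
solve A·x = −loads:
  F[0-1] = -800.4985 N (compression)
  F[0-2] = -1023.7691 N (compression)
  F[1-2] = +903.2567 N (tension)
  F[1-3] = -644.6796 N (compression)
  F[2-3] = +823.9556 N (tension)
  F[2-4] = +360.4145 N (tension)
  F[3-4] = -928.1216 N (compression)
  Rx@0 = +1305.6000 N
  Ry@0 = +749.2457 N
  Ry@4 = +855.2843 N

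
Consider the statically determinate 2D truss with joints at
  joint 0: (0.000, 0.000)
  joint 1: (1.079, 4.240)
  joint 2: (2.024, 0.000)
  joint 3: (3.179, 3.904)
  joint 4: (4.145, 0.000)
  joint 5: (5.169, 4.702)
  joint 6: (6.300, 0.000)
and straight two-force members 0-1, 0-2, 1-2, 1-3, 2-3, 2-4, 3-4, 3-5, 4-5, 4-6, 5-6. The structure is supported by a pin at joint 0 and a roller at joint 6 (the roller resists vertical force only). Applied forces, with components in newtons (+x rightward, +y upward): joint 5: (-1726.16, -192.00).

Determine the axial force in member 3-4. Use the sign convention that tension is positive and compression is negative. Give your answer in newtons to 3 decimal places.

834.876

N=7 nodes, M=11 members, R=3 reactions → 2N=14, M+R=14
member 0 (0-1): L=4.3751, (cx,cy)=(0.2466,0.9691)
member 1 (0-2): L=2.0240, (cx,cy)=(1.0000,0.0000)
member 2 (1-2): L=4.3440, (cx,cy)=(0.2175,-0.9761)
member 3 (1-3): L=2.1267, (cx,cy)=(0.9874,-0.1580)
member 4 (2-3): L=4.0713, (cx,cy)=(0.2837,0.9589)
member 5 (2-4): L=2.1210, (cx,cy)=(1.0000,0.0000)
member 6 (3-4): L=4.0217, (cx,cy)=(0.2402,-0.9707)
member 7 (3-5): L=2.1440, (cx,cy)=(0.9282,0.3722)
member 8 (4-5): L=4.8122, (cx,cy)=(0.2128,0.9771)
member 9 (4-6): L=2.1550, (cx,cy)=(1.0000,0.0000)
member 10 (5-6): L=4.8361, (cx,cy)=(0.2339,-0.9723)
solve A·x = −loads:
  F[0-1] = -1364.9471 N (compression)
  F[0-2] = -1389.5357 N (compression)
  F[1-2] = +1462.5804 N (tension)
  F[1-3] = -663.1221 N (compression)
  F[2-3] = -1488.7185 N (compression)
  F[2-4] = -649.0240 N (compression)
  F[3-4] = +834.8763 N (tension)
  F[3-5] = -1376.5689 N (compression)
  F[4-5] = -829.4311 N (compression)
  F[4-6] = -271.9948 N (compression)
  F[5-6] = +1163.0390 N (tension)
  Rx@0 = +1726.1600 N
  Ry@0 = +1322.7867 N
  Ry@6 = -1130.7867 N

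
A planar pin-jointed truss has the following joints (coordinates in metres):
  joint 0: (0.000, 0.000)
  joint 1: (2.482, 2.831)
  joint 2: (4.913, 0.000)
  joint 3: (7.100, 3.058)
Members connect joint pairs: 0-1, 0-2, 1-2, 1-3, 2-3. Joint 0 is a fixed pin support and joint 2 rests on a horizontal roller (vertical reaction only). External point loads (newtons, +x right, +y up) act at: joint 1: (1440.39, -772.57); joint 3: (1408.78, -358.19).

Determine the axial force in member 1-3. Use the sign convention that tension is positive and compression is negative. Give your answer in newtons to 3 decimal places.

N=4 nodes, M=5 members, R=3 reactions → 2N=8, M+R=8
member 0 (0-1): L=3.7650, (cx,cy)=(0.6592,0.7519)
member 1 (0-2): L=4.9130, (cx,cy)=(1.0000,0.0000)
member 2 (1-2): L=3.7315, (cx,cy)=(0.6515,-0.7587)
member 3 (1-3): L=4.6236, (cx,cy)=(0.9988,0.0491)
member 4 (2-3): L=3.7596, (cx,cy)=(0.5817,0.8134)
solve A·x = −loads:
  F[0-1] = +1973.6151 N (tension)
  F[0-2] = +1548.0886 N (tension)
  F[1-2] = -2862.6104 N (compression)
  F[1-3] = +1727.6948 N (tension)
  F[2-3] = -544.6492 N (compression)
  Rx@0 = -2849.1700 N
  Ry@0 = -1484.0296 N
  Ry@2 = +2614.7896 N

1727.695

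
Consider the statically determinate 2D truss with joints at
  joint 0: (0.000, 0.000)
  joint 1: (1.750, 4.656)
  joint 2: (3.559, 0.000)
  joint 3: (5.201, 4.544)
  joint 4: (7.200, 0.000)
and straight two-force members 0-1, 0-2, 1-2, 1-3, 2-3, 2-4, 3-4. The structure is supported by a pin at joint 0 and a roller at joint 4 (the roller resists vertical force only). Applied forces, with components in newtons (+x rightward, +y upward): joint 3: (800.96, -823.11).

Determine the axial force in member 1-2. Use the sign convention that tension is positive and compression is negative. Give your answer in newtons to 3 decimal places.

-304.603

N=5 nodes, M=7 members, R=3 reactions → 2N=10, M+R=10
member 0 (0-1): L=4.9740, (cx,cy)=(0.3518,0.9361)
member 1 (0-2): L=3.5590, (cx,cy)=(1.0000,0.0000)
member 2 (1-2): L=4.9951, (cx,cy)=(0.3622,-0.9321)
member 3 (1-3): L=3.4528, (cx,cy)=(0.9995,-0.0324)
member 4 (2-3): L=4.8316, (cx,cy)=(0.3398,0.9405)
member 5 (2-4): L=3.6410, (cx,cy)=(1.0000,0.0000)
member 6 (3-4): L=4.9643, (cx,cy)=(0.4027,-0.9153)
solve A·x = −loads:
  F[0-1] = +295.8850 N (tension)
  F[0-2] = +696.8593 N (tension)
  F[1-2] = -304.6034 N (compression)
  F[1-3] = +214.5277 N (tension)
  F[2-3] = +301.8948 N (tension)
  F[2-4] = +483.9469 N (tension)
  F[3-4] = -1201.8215 N (compression)
  Rx@0 = -800.9600 N
  Ry@0 = -276.9674 N
  Ry@4 = +1100.0774 N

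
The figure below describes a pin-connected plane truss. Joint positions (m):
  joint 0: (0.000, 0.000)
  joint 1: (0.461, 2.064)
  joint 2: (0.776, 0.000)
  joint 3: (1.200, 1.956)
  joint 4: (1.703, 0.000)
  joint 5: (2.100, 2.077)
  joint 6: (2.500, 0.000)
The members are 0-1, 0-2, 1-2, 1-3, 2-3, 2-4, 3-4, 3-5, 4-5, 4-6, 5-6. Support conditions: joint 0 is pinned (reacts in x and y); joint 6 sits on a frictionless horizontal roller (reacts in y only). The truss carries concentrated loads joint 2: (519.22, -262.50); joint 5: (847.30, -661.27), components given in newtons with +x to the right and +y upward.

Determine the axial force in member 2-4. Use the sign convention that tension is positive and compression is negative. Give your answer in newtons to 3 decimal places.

N=7 nodes, M=11 members, R=3 reactions → 2N=14, M+R=14
member 0 (0-1): L=2.1149, (cx,cy)=(0.2180,0.9760)
member 1 (0-2): L=0.7760, (cx,cy)=(1.0000,0.0000)
member 2 (1-2): L=2.0879, (cx,cy)=(0.1509,-0.9886)
member 3 (1-3): L=0.7469, (cx,cy)=(0.9895,-0.1446)
member 4 (2-3): L=2.0014, (cx,cy)=(0.2118,0.9773)
member 5 (2-4): L=0.9270, (cx,cy)=(1.0000,0.0000)
member 6 (3-4): L=2.0196, (cx,cy)=(0.2491,-0.9685)
member 7 (3-5): L=0.9081, (cx,cy)=(0.9911,0.1332)
member 8 (4-5): L=2.1146, (cx,cy)=(0.1877,0.9822)
member 9 (4-6): L=0.7970, (cx,cy)=(1.0000,0.0000)
member 10 (5-6): L=2.1152, (cx,cy)=(0.1891,-0.9820)
solve A·x = −loads:
  F[0-1] = +427.3912 N (tension)
  F[0-2] = +1273.3565 N (tension)
  F[1-2] = -445.6561 N (compression)
  F[1-3] = +162.1032 N (tension)
  F[2-3] = +719.3832 N (tension)
  F[2-4] = +534.5002 N (tension)
  F[3-4] = -636.3037 N (compression)
  F[3-5] = +475.5141 N (tension)
  F[4-5] = +627.4099 N (tension)
  F[4-6] = +258.2347 N (tension)
  F[5-6] = -1365.5234 N (compression)
  Rx@0 = -1366.5200 N
  Ry@0 = -417.1136 N
  Ry@6 = +1340.8836 N

534.500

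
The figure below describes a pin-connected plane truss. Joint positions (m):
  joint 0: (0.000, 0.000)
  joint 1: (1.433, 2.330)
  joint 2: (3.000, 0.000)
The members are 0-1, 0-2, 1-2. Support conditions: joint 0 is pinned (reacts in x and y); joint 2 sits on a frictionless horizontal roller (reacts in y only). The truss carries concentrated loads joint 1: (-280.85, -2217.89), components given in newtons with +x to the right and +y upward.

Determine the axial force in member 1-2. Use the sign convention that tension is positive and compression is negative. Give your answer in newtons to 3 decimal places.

N=3 nodes, M=3 members, R=3 reactions → 2N=6, M+R=6
member 0 (0-1): L=2.7354, (cx,cy)=(0.5239,0.8518)
member 1 (0-2): L=3.0000, (cx,cy)=(1.0000,0.0000)
member 2 (1-2): L=2.8079, (cx,cy)=(0.5581,-0.8298)
solve A·x = −loads:
  F[0-1] = -1616.1195 N (compression)
  F[0-2] = +565.7914 N (tension)
  F[1-2] = -1013.8446 N (compression)
  Rx@0 = +280.8500 N
  Ry@0 = +1376.6047 N
  Ry@2 = +841.2853 N

-1013.845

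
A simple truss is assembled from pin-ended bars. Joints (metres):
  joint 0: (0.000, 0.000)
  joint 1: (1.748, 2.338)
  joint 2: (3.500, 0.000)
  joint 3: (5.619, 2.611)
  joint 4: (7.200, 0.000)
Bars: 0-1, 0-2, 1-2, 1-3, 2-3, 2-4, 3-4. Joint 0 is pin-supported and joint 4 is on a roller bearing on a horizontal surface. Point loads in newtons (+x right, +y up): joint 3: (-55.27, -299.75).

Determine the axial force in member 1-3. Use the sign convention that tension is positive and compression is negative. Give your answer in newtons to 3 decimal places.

N=5 nodes, M=7 members, R=3 reactions → 2N=10, M+R=10
member 0 (0-1): L=2.9192, (cx,cy)=(0.5988,0.8009)
member 1 (0-2): L=3.5000, (cx,cy)=(1.0000,0.0000)
member 2 (1-2): L=2.9216, (cx,cy)=(0.5997,-0.8002)
member 3 (1-3): L=3.8806, (cx,cy)=(0.9975,0.0703)
member 4 (2-3): L=3.3627, (cx,cy)=(0.6302,0.7765)
member 5 (2-4): L=3.7000, (cx,cy)=(1.0000,0.0000)
member 6 (3-4): L=3.0524, (cx,cy)=(0.5180,-0.8554)
solve A·x = −loads:
  F[0-1] = -107.2079 N (compression)
  F[0-2] = +8.9254 N (tension)
  F[1-2] = +96.5367 N (tension)
  F[1-3] = -122.3889 N (compression)
  F[2-3] = -99.4929 N (compression)
  F[2-4] = +129.5117 N (tension)
  F[3-4] = -250.0417 N (compression)
  Rx@0 = +55.2700 N
  Ry@0 = +85.8632 N
  Ry@4 = +213.8868 N

-122.389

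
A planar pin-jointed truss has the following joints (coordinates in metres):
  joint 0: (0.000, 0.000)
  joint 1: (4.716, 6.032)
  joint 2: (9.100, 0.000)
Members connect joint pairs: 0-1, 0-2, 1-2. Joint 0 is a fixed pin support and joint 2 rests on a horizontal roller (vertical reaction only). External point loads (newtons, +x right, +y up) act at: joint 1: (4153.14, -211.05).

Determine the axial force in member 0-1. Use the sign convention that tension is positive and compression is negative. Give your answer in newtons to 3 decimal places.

3365.391

N=3 nodes, M=3 members, R=3 reactions → 2N=6, M+R=6
member 0 (0-1): L=7.6567, (cx,cy)=(0.6159,0.7878)
member 1 (0-2): L=9.1000, (cx,cy)=(1.0000,0.0000)
member 2 (1-2): L=7.4568, (cx,cy)=(0.5879,-0.8089)
solve A·x = −loads:
  F[0-1] = +3365.3907 N (tension)
  F[0-2] = +2080.3021 N (tension)
  F[1-2] = -3538.4311 N (compression)
  Rx@0 = -4153.1400 N
  Ry@0 = -2651.2634 N
  Ry@2 = +2862.3134 N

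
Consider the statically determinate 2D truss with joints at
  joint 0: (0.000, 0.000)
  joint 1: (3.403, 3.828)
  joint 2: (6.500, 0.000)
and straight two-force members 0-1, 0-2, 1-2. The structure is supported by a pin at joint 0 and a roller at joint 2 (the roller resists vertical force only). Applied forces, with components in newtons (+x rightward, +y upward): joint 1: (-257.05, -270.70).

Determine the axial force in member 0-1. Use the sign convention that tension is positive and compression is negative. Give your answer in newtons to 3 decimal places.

-375.126

N=3 nodes, M=3 members, R=3 reactions → 2N=6, M+R=6
member 0 (0-1): L=5.1219, (cx,cy)=(0.6644,0.7474)
member 1 (0-2): L=6.5000, (cx,cy)=(1.0000,0.0000)
member 2 (1-2): L=4.9239, (cx,cy)=(0.6290,-0.7774)
solve A·x = −loads:
  F[0-1] = -375.1264 N (compression)
  F[0-2] = -7.8160 N (compression)
  F[1-2] = +12.4266 N (tension)
  Rx@0 = +257.0500 N
  Ry@0 = +280.3608 N
  Ry@2 = -9.6608 N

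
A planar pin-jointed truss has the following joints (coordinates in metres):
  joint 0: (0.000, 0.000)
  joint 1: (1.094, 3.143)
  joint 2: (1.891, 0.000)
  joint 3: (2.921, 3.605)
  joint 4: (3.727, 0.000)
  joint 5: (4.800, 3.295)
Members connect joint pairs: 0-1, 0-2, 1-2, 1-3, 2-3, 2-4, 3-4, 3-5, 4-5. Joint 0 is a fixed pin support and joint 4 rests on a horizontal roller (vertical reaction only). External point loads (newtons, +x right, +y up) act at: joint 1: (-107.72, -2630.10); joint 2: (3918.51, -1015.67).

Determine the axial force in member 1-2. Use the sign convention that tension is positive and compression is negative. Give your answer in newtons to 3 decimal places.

N=6 nodes, M=9 members, R=3 reactions → 2N=12, M+R=12
member 0 (0-1): L=3.3280, (cx,cy)=(0.3287,0.9444)
member 1 (0-2): L=1.8910, (cx,cy)=(1.0000,0.0000)
member 2 (1-2): L=3.2425, (cx,cy)=(0.2458,-0.9693)
member 3 (1-3): L=1.8845, (cx,cy)=(0.9695,0.2452)
member 4 (2-3): L=3.7493, (cx,cy)=(0.2747,0.9615)
member 5 (2-4): L=1.8360, (cx,cy)=(1.0000,0.0000)
member 6 (3-4): L=3.6940, (cx,cy)=(0.2182,-0.9759)
member 7 (3-5): L=1.9044, (cx,cy)=(0.9867,-0.1628)
member 8 (4-5): L=3.4653, (cx,cy)=(0.3096,0.9509)
solve A·x = −loads:
  F[0-1] = -2593.3895 N (compression)
  F[0-2] = +4663.3160 N (tension)
  F[1-2] = -357.9169 N (compression)
  F[1-3] = -677.5052 N (compression)
  F[2-3] = +1417.1318 N (tension)
  F[2-4] = +267.5140 N (tension)
  F[3-4] = -1226.0518 N (compression)
  F[3-5] = -0.0000 N (tension)
  F[4-5] = +0.0000 N (tension)
  Rx@0 = -3810.7900 N
  Ry@0 = +2449.2588 N
  Ry@4 = +1196.5112 N

-357.917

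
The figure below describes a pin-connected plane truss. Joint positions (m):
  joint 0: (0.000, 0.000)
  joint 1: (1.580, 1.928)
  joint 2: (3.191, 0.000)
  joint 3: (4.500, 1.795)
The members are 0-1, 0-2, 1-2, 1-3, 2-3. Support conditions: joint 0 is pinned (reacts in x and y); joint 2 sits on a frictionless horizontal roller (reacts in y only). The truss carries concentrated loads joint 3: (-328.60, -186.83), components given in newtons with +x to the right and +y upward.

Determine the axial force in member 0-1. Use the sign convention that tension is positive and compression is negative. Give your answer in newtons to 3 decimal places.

-139.896

N=4 nodes, M=5 members, R=3 reactions → 2N=8, M+R=8
member 0 (0-1): L=2.4927, (cx,cy)=(0.6338,0.7735)
member 1 (0-2): L=3.1910, (cx,cy)=(1.0000,0.0000)
member 2 (1-2): L=2.5125, (cx,cy)=(0.6412,-0.7674)
member 3 (1-3): L=2.9230, (cx,cy)=(0.9990,-0.0455)
member 4 (2-3): L=2.2216, (cx,cy)=(0.5892,0.8080)
solve A·x = −loads:
  F[0-1] = -139.8957 N (compression)
  F[0-2] = -239.9272 N (compression)
  F[1-2] = +152.0552 N (tension)
  F[1-3] = -186.3638 N (compression)
  F[2-3] = -241.7270 N (compression)
  Rx@0 = +328.6000 N
  Ry@0 = +108.2032 N
  Ry@2 = +78.6268 N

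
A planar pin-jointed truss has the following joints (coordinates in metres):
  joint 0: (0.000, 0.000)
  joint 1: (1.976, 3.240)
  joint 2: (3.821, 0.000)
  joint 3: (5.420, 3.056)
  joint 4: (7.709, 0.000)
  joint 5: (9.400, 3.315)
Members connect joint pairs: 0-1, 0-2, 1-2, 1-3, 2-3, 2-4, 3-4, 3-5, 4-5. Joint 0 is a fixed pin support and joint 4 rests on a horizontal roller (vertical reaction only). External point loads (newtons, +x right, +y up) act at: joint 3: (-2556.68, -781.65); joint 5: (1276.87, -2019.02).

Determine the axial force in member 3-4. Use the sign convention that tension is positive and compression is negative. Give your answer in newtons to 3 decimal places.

-465.688

N=6 nodes, M=9 members, R=3 reactions → 2N=12, M+R=12
member 0 (0-1): L=3.7950, (cx,cy)=(0.5207,0.8538)
member 1 (0-2): L=3.8210, (cx,cy)=(1.0000,0.0000)
member 2 (1-2): L=3.7285, (cx,cy)=(0.4948,-0.8690)
member 3 (1-3): L=3.4489, (cx,cy)=(0.9986,-0.0534)
member 4 (2-3): L=3.4490, (cx,cy)=(0.4636,0.8860)
member 5 (2-4): L=3.8880, (cx,cy)=(1.0000,0.0000)
member 6 (3-4): L=3.8182, (cx,cy)=(0.5995,-0.8004)
member 7 (3-5): L=3.9884, (cx,cy)=(0.9979,0.0649)
member 8 (4-5): L=3.7214, (cx,cy)=(0.4544,0.8908)
solve A·x = −loads:
  F[0-1] = -297.1064 N (compression)
  F[0-2] = -1125.1120 N (compression)
  F[1-2] = +310.8663 N (tension)
  F[1-3] = -308.9667 N (compression)
  F[2-3] = -304.8820 N (compression)
  F[2-4] = -829.9381 N (compression)
  F[3-4] = -465.6884 N (compression)
  F[3-5] = +2391.0337 N (tension)
  F[4-5] = -2440.8345 N (compression)
  Rx@0 = +1279.8100 N
  Ry@0 = +253.6547 N
  Ry@4 = +2547.0153 N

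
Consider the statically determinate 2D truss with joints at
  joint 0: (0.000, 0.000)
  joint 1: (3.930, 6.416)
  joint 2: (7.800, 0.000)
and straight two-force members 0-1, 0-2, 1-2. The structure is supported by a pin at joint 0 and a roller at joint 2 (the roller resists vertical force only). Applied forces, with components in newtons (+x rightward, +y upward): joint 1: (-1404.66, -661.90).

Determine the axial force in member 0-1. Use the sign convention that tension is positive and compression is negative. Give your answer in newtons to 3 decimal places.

-1740.065

N=3 nodes, M=3 members, R=3 reactions → 2N=6, M+R=6
member 0 (0-1): L=7.5240, (cx,cy)=(0.5223,0.8527)
member 1 (0-2): L=7.8000, (cx,cy)=(1.0000,0.0000)
member 2 (1-2): L=7.4928, (cx,cy)=(0.5165,-0.8563)
solve A·x = −loads:
  F[0-1] = -1740.0645 N (compression)
  F[0-2] = -495.7696 N (compression)
  F[1-2] = +959.8707 N (tension)
  Rx@0 = +1404.6600 N
  Ry@0 = +1483.8271 N
  Ry@2 = -821.9271 N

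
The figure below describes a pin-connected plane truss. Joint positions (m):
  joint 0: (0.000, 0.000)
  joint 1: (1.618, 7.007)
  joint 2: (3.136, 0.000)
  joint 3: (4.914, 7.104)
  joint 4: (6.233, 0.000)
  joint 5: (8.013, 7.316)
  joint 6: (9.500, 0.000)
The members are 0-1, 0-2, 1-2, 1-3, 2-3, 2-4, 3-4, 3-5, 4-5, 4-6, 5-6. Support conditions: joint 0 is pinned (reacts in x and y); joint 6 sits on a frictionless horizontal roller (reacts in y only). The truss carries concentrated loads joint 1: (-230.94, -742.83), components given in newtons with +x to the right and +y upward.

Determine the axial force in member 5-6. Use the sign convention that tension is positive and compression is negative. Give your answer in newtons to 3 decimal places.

44.717

N=7 nodes, M=11 members, R=3 reactions → 2N=14, M+R=14
member 0 (0-1): L=7.1914, (cx,cy)=(0.2250,0.9744)
member 1 (0-2): L=3.1360, (cx,cy)=(1.0000,0.0000)
member 2 (1-2): L=7.1695, (cx,cy)=(0.2117,-0.9773)
member 3 (1-3): L=3.2974, (cx,cy)=(0.9996,0.0294)
member 4 (2-3): L=7.3231, (cx,cy)=(0.2428,0.9701)
member 5 (2-4): L=3.0970, (cx,cy)=(1.0000,0.0000)
member 6 (3-4): L=7.2254, (cx,cy)=(0.1826,-0.9832)
member 7 (3-5): L=3.1062, (cx,cy)=(0.9977,0.0682)
member 8 (4-5): L=7.5294, (cx,cy)=(0.2364,0.9717)
member 9 (4-6): L=3.2670, (cx,cy)=(1.0000,0.0000)
member 10 (5-6): L=7.4656, (cx,cy)=(0.1992,-0.9800)
solve A·x = −loads:
  F[0-1] = -807.3507 N (compression)
  F[0-2] = -49.2929 N (compression)
  F[1-2] = +46.0282 N (tension)
  F[1-3] = +39.5646 N (tension)
  F[2-3] = -46.3722 N (compression)
  F[2-4] = -28.2886 N (compression)
  F[3-4] = +45.9543 N (tension)
  F[3-5] = +19.9461 N (tension)
  F[4-5] = -46.5002 N (compression)
  F[4-6] = -8.9067 N (compression)
  F[5-6] = +44.7168 N (tension)
  Rx@0 = +230.9400 N
  Ry@0 = +786.6508 N
  Ry@6 = -43.8208 N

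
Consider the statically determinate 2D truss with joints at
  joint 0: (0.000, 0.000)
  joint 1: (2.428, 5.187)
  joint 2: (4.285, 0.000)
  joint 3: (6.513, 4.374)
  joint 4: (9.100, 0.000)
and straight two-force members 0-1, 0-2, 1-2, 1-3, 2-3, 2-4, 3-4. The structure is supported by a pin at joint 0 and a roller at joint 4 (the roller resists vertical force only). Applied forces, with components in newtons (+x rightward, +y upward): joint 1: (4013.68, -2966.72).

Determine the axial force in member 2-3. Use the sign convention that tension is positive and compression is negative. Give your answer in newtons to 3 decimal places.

N=5 nodes, M=7 members, R=3 reactions → 2N=10, M+R=10
member 0 (0-1): L=5.7271, (cx,cy)=(0.4239,0.9057)
member 1 (0-2): L=4.2850, (cx,cy)=(1.0000,0.0000)
member 2 (1-2): L=5.5094, (cx,cy)=(0.3371,-0.9415)
member 3 (1-3): L=4.1651, (cx,cy)=(0.9808,-0.1952)
member 4 (2-3): L=4.9088, (cx,cy)=(0.4539,0.8911)
member 5 (2-4): L=4.8150, (cx,cy)=(1.0000,0.0000)
member 6 (3-4): L=5.0818, (cx,cy)=(0.5091,-0.8607)
solve A·x = −loads:
  F[0-1] = +124.3670 N (tension)
  F[0-2] = +3960.9551 N (tension)
  F[1-2] = -2620.1315 N (compression)
  F[1-3] = -3138.1748 N (compression)
  F[2-3] = +2768.3944 N (tension)
  F[2-4] = +1821.2844 N (tension)
  F[3-4] = -3577.6417 N (compression)
  Rx@0 = -4013.6800 N
  Ry@0 = -112.6376 N
  Ry@4 = +3079.3576 N

2768.394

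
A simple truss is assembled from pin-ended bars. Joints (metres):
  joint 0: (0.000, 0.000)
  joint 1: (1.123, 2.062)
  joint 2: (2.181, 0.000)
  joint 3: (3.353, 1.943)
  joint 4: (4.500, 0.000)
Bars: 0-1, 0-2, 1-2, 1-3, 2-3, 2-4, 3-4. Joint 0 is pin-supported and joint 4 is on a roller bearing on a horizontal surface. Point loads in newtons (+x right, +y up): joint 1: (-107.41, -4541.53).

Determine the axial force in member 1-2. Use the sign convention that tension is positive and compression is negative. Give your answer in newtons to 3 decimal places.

-1143.340

N=5 nodes, M=7 members, R=3 reactions → 2N=10, M+R=10
member 0 (0-1): L=2.3480, (cx,cy)=(0.4783,0.8782)
member 1 (0-2): L=2.1810, (cx,cy)=(1.0000,0.0000)
member 2 (1-2): L=2.3176, (cx,cy)=(0.4565,-0.8897)
member 3 (1-3): L=2.2332, (cx,cy)=(0.9986,-0.0533)
member 4 (2-3): L=2.2691, (cx,cy)=(0.5165,0.8563)
member 5 (2-4): L=2.3190, (cx,cy)=(1.0000,0.0000)
member 6 (3-4): L=2.2563, (cx,cy)=(0.5084,-0.8611)
solve A·x = −loads:
  F[0-1] = -3936.8769 N (compression)
  F[0-2] = +1775.5395 N (tension)
  F[1-2] = -1143.3396 N (compression)
  F[1-3] = -1255.3778 N (compression)
  F[2-3] = +1187.9811 N (tension)
  F[2-4] = +639.9979 N (tension)
  F[3-4] = -1258.9562 N (compression)
  Rx@0 = +107.4100 N
  Ry@0 = +3457.3836 N
  Ry@4 = +1084.1464 N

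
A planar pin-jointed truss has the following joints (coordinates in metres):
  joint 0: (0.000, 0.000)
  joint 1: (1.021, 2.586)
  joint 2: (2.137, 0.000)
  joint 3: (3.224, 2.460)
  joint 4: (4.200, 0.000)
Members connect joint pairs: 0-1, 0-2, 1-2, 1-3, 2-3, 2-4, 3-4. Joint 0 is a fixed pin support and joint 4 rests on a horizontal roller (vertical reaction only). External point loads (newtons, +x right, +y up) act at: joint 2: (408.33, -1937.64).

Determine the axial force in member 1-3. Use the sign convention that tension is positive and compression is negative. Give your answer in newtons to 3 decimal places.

-807.723

N=5 nodes, M=7 members, R=3 reactions → 2N=10, M+R=10
member 0 (0-1): L=2.7803, (cx,cy)=(0.3672,0.9301)
member 1 (0-2): L=2.1370, (cx,cy)=(1.0000,0.0000)
member 2 (1-2): L=2.8165, (cx,cy)=(0.3962,-0.9182)
member 3 (1-3): L=2.2066, (cx,cy)=(0.9984,-0.0571)
member 4 (2-3): L=2.6895, (cx,cy)=(0.4042,0.9147)
member 5 (2-4): L=2.0630, (cx,cy)=(1.0000,0.0000)
member 6 (3-4): L=2.6465, (cx,cy)=(0.3688,-0.9295)
solve A·x = −loads:
  F[0-1] = -1023.2451 N (compression)
  F[0-2] = +784.0984 N (tension)
  F[1-2] = +1086.8289 N (tension)
  F[1-3] = -807.7226 N (compression)
  F[2-3] = +1027.4239 N (tension)
  F[2-4] = +391.1497 N (tension)
  F[3-4] = -1060.6491 N (compression)
  Rx@0 = -408.3300 N
  Ry@0 = +951.7503 N
  Ry@4 = +985.8897 N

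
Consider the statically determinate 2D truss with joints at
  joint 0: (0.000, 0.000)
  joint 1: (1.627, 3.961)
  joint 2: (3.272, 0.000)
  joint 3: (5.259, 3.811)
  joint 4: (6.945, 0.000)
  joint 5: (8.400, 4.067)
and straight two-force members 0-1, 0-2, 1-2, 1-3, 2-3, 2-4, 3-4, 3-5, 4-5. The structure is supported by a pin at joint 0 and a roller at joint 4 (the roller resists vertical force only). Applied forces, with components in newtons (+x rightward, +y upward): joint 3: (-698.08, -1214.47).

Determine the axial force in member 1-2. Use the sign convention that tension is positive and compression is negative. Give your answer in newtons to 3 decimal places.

759.509

N=6 nodes, M=9 members, R=3 reactions → 2N=12, M+R=12
member 0 (0-1): L=4.2821, (cx,cy)=(0.3800,0.9250)
member 1 (0-2): L=3.2720, (cx,cy)=(1.0000,0.0000)
member 2 (1-2): L=4.2890, (cx,cy)=(0.3835,-0.9235)
member 3 (1-3): L=3.6351, (cx,cy)=(0.9991,-0.0413)
member 4 (2-3): L=4.2979, (cx,cy)=(0.4623,0.8867)
member 5 (2-4): L=3.6730, (cx,cy)=(1.0000,0.0000)
member 6 (3-4): L=4.1673, (cx,cy)=(0.4046,-0.9145)
member 7 (3-5): L=3.1514, (cx,cy)=(0.9967,0.0812)
member 8 (4-5): L=4.3194, (cx,cy)=(0.3368,0.9416)
solve A·x = −loads:
  F[0-1] = -732.8540 N (compression)
  F[0-2] = -419.6314 N (compression)
  F[1-2] = +759.5089 N (tension)
  F[1-3] = -570.2356 N (compression)
  F[2-3] = -791.0393 N (compression)
  F[2-4] = +237.3828 N (tension)
  F[3-4] = -586.7398 N (compression)
  F[3-5] = -0.0000 N (tension)
  F[4-5] = +0.0000 N (tension)
  Rx@0 = +698.0800 N
  Ry@0 = +677.8948 N
  Ry@4 = +536.5752 N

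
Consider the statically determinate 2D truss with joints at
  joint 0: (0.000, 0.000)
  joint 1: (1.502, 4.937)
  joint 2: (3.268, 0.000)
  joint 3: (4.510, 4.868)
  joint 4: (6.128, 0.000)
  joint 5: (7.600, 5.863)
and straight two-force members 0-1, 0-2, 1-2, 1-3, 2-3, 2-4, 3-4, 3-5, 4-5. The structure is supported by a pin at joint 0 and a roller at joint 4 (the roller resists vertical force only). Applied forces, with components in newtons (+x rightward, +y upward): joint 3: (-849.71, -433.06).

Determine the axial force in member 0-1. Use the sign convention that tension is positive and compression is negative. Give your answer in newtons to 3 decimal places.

-825.062

N=6 nodes, M=9 members, R=3 reactions → 2N=12, M+R=12
member 0 (0-1): L=5.1604, (cx,cy)=(0.2911,0.9567)
member 1 (0-2): L=3.2680, (cx,cy)=(1.0000,0.0000)
member 2 (1-2): L=5.2434, (cx,cy)=(0.3368,-0.9416)
member 3 (1-3): L=3.0088, (cx,cy)=(0.9997,-0.0229)
member 4 (2-3): L=5.0239, (cx,cy)=(0.2472,0.9690)
member 5 (2-4): L=2.8600, (cx,cy)=(1.0000,0.0000)
member 6 (3-4): L=5.1298, (cx,cy)=(0.3154,-0.9490)
member 7 (3-5): L=3.2462, (cx,cy)=(0.9519,0.3065)
member 8 (4-5): L=6.0450, (cx,cy)=(0.2435,0.9699)
solve A·x = −loads:
  F[0-1] = -825.0622 N (compression)
  F[0-2] = -609.5663 N (compression)
  F[1-2] = +851.1553 N (tension)
  F[1-3] = -526.9578 N (compression)
  F[2-3] = -827.0981 N (compression)
  F[2-4] = -118.4187 N (compression)
  F[3-4] = +375.4449 N (tension)
  F[3-5] = -0.0000 N (compression)
  F[4-5] = -0.0000 N (compression)
  Rx@0 = +849.7100 N
  Ry@0 = +789.3406 N
  Ry@4 = -356.2806 N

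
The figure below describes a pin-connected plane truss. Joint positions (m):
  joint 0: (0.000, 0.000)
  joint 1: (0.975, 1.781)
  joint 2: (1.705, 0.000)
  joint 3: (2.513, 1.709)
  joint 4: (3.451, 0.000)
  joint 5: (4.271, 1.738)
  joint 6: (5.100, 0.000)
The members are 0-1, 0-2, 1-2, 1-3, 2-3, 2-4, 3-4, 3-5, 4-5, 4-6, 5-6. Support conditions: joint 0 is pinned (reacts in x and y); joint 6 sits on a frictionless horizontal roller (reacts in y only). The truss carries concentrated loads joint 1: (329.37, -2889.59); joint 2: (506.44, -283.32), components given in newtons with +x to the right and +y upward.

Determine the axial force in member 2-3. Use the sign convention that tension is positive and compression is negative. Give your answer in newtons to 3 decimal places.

766.347

N=7 nodes, M=11 members, R=3 reactions → 2N=14, M+R=14
member 0 (0-1): L=2.0304, (cx,cy)=(0.4802,0.8772)
member 1 (0-2): L=1.7050, (cx,cy)=(1.0000,0.0000)
member 2 (1-2): L=1.9248, (cx,cy)=(0.3793,-0.9253)
member 3 (1-3): L=1.5397, (cx,cy)=(0.9989,-0.0468)
member 4 (2-3): L=1.8904, (cx,cy)=(0.4274,0.9040)
member 5 (2-4): L=1.7460, (cx,cy)=(1.0000,0.0000)
member 6 (3-4): L=1.9495, (cx,cy)=(0.4812,-0.8766)
member 7 (3-5): L=1.7582, (cx,cy)=(0.9999,0.0165)
member 8 (4-5): L=1.9217, (cx,cy)=(0.4267,0.9044)
member 9 (4-6): L=1.6490, (cx,cy)=(1.0000,0.0000)
member 10 (5-6): L=1.9256, (cx,cy)=(0.4305,-0.9026)
solve A·x = −loads:
  F[0-1] = -2748.3562 N (compression)
  F[0-2] = +2155.5633 N (tension)
  F[1-2] = -442.5595 N (compression)
  F[1-3] = -1482.9006 N (compression)
  F[2-3] = +766.3469 N (tension)
  F[2-4] = +1153.7211 N (tension)
  F[3-4] = -883.1273 N (compression)
  F[3-5] = -728.9030 N (compression)
  F[4-5] = +856.0242 N (tension)
  F[4-6] = +363.5392 N (tension)
  F[5-6] = -844.4226 N (compression)
  Rx@0 = -835.8100 N
  Ry@0 = +2410.7494 N
  Ry@6 = +762.1606 N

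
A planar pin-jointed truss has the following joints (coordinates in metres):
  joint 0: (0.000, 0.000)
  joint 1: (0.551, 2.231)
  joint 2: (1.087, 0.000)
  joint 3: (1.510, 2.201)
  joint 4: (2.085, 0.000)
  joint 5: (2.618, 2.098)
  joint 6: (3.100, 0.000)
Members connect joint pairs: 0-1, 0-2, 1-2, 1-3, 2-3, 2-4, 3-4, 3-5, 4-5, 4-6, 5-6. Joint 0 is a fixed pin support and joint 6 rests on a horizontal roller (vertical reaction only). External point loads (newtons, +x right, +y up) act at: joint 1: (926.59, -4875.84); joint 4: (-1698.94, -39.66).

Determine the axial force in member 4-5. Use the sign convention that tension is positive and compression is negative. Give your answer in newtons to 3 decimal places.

N=7 nodes, M=11 members, R=3 reactions → 2N=14, M+R=14
member 0 (0-1): L=2.2980, (cx,cy)=(0.2398,0.9708)
member 1 (0-2): L=1.0870, (cx,cy)=(1.0000,0.0000)
member 2 (1-2): L=2.2945, (cx,cy)=(0.2336,-0.9723)
member 3 (1-3): L=0.9595, (cx,cy)=(0.9995,-0.0313)
member 4 (2-3): L=2.2413, (cx,cy)=(0.1887,0.9820)
member 5 (2-4): L=0.9980, (cx,cy)=(1.0000,0.0000)
member 6 (3-4): L=2.2749, (cx,cy)=(0.2528,-0.9675)
member 7 (3-5): L=1.1128, (cx,cy)=(0.9957,-0.0926)
member 8 (4-5): L=2.1646, (cx,cy)=(0.2462,0.9692)
member 9 (4-6): L=1.0150, (cx,cy)=(1.0000,0.0000)
member 10 (5-6): L=2.1527, (cx,cy)=(0.2239,-0.9746)
solve A·x = −loads:
  F[0-1] = -3456.1554 N (compression)
  F[0-2] = +56.3328 N (tension)
  F[1-2] = -1518.7104 N (compression)
  F[1-3] = -1401.1815 N (compression)
  F[2-3] = +1503.7142 N (tension)
  F[2-4] = -582.2419 N (compression)
  F[3-4] = -1500.6838 N (compression)
  F[3-5] = -740.5617 N (compression)
  F[4-5] = +1538.9978 N (tension)
  F[4-6] = +358.4356 N (tension)
  F[5-6] = -1600.8062 N (compression)
  Rx@0 = +772.3500 N
  Ry@0 = +3355.3383 N
  Ry@6 = +1560.1617 N

1538.998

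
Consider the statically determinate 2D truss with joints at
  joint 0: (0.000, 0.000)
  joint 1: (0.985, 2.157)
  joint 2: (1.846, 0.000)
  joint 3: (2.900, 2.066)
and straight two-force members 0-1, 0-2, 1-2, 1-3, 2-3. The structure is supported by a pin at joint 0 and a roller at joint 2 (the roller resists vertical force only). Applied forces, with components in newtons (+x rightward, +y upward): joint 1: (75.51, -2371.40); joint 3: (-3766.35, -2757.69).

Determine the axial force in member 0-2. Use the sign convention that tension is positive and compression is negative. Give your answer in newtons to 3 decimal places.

-2020.180

N=4 nodes, M=5 members, R=3 reactions → 2N=8, M+R=8
member 0 (0-1): L=2.3713, (cx,cy)=(0.4154,0.9096)
member 1 (0-2): L=1.8460, (cx,cy)=(1.0000,0.0000)
member 2 (1-2): L=2.3225, (cx,cy)=(0.3707,-0.9287)
member 3 (1-3): L=1.9172, (cx,cy)=(0.9989,-0.0475)
member 4 (2-3): L=2.3193, (cx,cy)=(0.4544,0.8908)
solve A·x = −loads:
  F[0-1] = -4021.8976 N (compression)
  F[0-2] = -2020.1800 N (compression)
  F[1-2] = +1503.7069 N (tension)
  F[1-3] = -2306.2273 N (compression)
  F[2-3] = -3218.7183 N (compression)
  Rx@0 = +3690.8400 N
  Ry@0 = +3658.4909 N
  Ry@2 = +1470.5991 N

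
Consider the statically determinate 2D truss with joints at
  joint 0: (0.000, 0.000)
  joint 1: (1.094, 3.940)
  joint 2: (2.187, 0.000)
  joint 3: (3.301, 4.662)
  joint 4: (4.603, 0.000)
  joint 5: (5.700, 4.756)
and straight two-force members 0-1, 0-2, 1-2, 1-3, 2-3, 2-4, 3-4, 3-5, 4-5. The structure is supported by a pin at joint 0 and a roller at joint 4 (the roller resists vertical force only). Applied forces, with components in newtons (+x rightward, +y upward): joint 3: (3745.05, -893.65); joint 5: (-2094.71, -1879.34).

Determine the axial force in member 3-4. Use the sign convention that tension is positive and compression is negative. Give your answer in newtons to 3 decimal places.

N=6 nodes, M=9 members, R=3 reactions → 2N=12, M+R=12
member 0 (0-1): L=4.0891, (cx,cy)=(0.2675,0.9635)
member 1 (0-2): L=2.1870, (cx,cy)=(1.0000,0.0000)
member 2 (1-2): L=4.0888, (cx,cy)=(0.2673,-0.9636)
member 3 (1-3): L=2.3221, (cx,cy)=(0.9504,0.3109)
member 4 (2-3): L=4.7932, (cx,cy)=(0.2324,0.9726)
member 5 (2-4): L=2.4160, (cx,cy)=(1.0000,0.0000)
member 6 (3-4): L=4.8404, (cx,cy)=(0.2690,-0.9631)
member 7 (3-5): L=2.4008, (cx,cy)=(0.9992,0.0392)
member 8 (4-5): L=4.8809, (cx,cy)=(0.2248,0.9744)
solve A·x = −loads:
  F[0-1] = +1892.8306 N (tension)
  F[0-2] = +1143.9265 N (tension)
  F[1-2] = -1577.6096 N (compression)
  F[1-3] = +976.5365 N (tension)
  F[2-3] = +1562.9970 N (tension)
  F[2-4] = +358.9500 N (tension)
  F[3-4] = -2889.6662 N (compression)
  F[3-5] = -1677.6661 N (compression)
  F[4-5] = -1861.2745 N (compression)
  Rx@0 = -1650.3400 N
  Ry@0 = -1823.8292 N
  Ry@4 = +4596.8192 N

-2889.666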